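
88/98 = 44/49 = 0.90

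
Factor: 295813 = 7^2*6037^1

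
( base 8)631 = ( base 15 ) 1C4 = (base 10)409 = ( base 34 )c1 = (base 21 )JA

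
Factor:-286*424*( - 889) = 107803696 = 2^4 * 7^1 * 11^1 * 13^1 * 53^1*127^1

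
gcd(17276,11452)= 28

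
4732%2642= 2090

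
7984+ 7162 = 15146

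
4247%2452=1795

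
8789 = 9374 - 585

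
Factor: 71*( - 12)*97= - 2^2*3^1*71^1*97^1=-  82644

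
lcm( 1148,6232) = 43624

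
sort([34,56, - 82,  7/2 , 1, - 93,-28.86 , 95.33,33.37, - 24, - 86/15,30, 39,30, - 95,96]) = [ - 95, - 93, - 82,-28.86, - 24, - 86/15,1,  7/2,30, 30,33.37,34,  39,56,95.33 , 96 ] 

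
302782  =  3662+299120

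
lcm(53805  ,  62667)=5326695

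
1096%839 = 257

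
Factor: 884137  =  521^1*1697^1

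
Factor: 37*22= 814 = 2^1*11^1*37^1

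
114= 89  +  25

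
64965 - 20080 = 44885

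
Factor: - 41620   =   - 2^2 * 5^1 * 2081^1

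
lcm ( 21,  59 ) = 1239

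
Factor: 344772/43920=157/20 = 2^( - 2 )*5^( -1)*157^1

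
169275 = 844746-675471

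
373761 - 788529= -414768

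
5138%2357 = 424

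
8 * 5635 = 45080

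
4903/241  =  4903/241 = 20.34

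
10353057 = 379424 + 9973633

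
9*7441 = 66969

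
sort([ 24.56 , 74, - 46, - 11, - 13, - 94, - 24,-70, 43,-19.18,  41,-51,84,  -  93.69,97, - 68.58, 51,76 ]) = [-94, - 93.69, - 70, - 68.58,  -  51, - 46, - 24,- 19.18, - 13,  -  11,24.56, 41 , 43,51,74,76,84, 97] 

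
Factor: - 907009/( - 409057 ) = 11^ ( - 1 ) * 41^( - 1 )*61^1*907^( - 1)*14869^1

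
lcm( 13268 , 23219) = 92876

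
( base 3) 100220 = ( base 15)12C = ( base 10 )267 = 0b100001011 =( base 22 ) C3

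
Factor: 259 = 7^1*37^1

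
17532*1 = 17532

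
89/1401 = 89/1401 = 0.06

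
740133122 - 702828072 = 37305050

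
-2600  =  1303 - 3903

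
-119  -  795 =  - 914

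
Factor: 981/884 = 2^ (-2)*3^2*13^ ( - 1) * 17^ (-1)*109^1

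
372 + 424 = 796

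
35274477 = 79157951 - 43883474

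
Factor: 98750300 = 2^2 * 5^2 * 11^1 * 107^1*839^1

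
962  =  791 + 171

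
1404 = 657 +747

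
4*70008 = 280032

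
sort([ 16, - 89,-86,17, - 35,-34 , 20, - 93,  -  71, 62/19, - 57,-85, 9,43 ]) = [-93, - 89,-86, - 85, - 71, - 57, - 35, -34, 62/19,9, 16,  17,  20, 43 ] 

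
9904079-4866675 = 5037404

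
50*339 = 16950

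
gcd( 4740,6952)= 316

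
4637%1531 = 44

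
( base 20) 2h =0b111001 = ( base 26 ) 25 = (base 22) 2d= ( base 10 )57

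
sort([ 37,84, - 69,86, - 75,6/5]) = [ - 75,-69, 6/5,37, 84, 86 ]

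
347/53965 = 347/53965 =0.01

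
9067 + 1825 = 10892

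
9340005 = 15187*615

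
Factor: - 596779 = - 596779^1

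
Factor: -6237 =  - 3^4*7^1 * 11^1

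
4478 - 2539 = 1939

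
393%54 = 15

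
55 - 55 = 0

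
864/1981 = 864/1981=0.44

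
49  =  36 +13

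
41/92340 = 41/92340  =  0.00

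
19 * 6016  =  114304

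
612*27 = 16524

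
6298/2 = 3149 = 3149.00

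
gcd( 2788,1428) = 68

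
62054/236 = 31027/118=262.94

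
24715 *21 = 519015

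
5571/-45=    - 124 + 1/5 =- 123.80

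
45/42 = 1 + 1/14 = 1.07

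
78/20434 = 39/10217 = 0.00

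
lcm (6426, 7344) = 51408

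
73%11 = 7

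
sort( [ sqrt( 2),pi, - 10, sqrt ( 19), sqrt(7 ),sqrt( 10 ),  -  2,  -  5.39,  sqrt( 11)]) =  [-10,-5.39, - 2, sqrt( 2), sqrt( 7 ), pi, sqrt( 10 ),sqrt( 11 ),sqrt( 19)]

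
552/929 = 552/929 = 0.59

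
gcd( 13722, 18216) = 6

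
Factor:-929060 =-2^2*5^1*11^1*41^1*103^1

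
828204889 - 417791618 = 410413271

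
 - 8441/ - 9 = 937+8/9 = 937.89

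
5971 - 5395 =576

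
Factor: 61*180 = 2^2*3^2*5^1 * 61^1 = 10980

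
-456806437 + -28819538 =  - 485625975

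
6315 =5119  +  1196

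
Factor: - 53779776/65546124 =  - 4481648/5462177 = -2^4*7^ (-2 ) * 19^( - 1)*5867^( - 1)*280103^1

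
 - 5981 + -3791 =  - 9772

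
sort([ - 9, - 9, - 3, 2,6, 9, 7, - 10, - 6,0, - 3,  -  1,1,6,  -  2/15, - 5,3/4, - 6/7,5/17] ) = [ - 10, - 9, - 9, - 6, - 5, - 3, -3, - 1 , - 6/7, -2/15  ,  0, 5/17,3/4, 1, 2, 6,6,7, 9 ]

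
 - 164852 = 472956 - 637808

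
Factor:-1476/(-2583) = 2^2 * 7^( - 1) = 4/7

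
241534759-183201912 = 58332847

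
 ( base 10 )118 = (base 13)91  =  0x76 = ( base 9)141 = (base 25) 4I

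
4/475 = 4/475 = 0.01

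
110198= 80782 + 29416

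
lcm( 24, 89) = 2136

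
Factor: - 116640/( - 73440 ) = 3^3*17^( - 1) = 27/17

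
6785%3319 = 147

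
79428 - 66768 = 12660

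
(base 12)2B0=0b110100100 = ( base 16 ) 1a4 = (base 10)420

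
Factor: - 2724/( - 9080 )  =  3/10 = 2^(  -  1)*3^1*5^( - 1) 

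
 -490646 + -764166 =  - 1254812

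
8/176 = 1/22 = 0.05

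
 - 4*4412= - 17648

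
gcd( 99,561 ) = 33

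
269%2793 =269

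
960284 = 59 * 16276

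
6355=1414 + 4941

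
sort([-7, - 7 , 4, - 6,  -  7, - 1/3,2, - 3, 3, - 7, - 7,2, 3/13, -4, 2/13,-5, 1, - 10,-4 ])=[  -  10,-7, - 7,- 7, - 7,  -  7, - 6, - 5, - 4, -4, - 3, - 1/3,2/13,3/13 , 1,2,  2,3,4 ] 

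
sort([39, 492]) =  [ 39,492]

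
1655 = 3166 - 1511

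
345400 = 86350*4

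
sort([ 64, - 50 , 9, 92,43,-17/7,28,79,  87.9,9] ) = [ - 50,-17/7 , 9,  9,28, 43, 64, 79,87.9,92 ]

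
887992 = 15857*56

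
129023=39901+89122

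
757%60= 37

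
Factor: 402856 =2^3* 37^1 * 1361^1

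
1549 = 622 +927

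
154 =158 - 4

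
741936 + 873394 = 1615330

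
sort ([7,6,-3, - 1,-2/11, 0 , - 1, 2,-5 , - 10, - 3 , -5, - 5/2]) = [  -  10,-5, - 5,- 3, - 3, - 5/2,  -  1, - 1, - 2/11, 0, 2, 6, 7]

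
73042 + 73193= 146235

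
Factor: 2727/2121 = 3^2*7^( - 1) = 9/7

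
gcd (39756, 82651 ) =1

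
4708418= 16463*286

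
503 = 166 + 337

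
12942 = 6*2157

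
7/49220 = 7/49220 = 0.00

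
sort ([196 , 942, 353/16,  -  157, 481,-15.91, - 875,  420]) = [-875,-157, - 15.91,353/16, 196, 420, 481,942]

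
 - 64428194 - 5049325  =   - 69477519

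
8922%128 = 90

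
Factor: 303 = 3^1 * 101^1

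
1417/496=1417/496 = 2.86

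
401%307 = 94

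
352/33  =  10 + 2/3 = 10.67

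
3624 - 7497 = - 3873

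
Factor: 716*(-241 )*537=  - 92662572 = -2^2*3^1*179^2*241^1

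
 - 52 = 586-638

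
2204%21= 20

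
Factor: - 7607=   -  7607^1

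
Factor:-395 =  - 5^1*79^1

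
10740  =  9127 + 1613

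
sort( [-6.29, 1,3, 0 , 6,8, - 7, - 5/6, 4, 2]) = [ -7, - 6.29, - 5/6 , 0,1, 2,3, 4,6, 8 ] 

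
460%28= 12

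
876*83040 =72743040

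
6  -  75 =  - 69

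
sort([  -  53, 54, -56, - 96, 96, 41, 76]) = [ - 96,-56,  -  53, 41,  54, 76,96] 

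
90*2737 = 246330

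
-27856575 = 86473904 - 114330479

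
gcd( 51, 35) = 1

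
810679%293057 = 224565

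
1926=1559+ 367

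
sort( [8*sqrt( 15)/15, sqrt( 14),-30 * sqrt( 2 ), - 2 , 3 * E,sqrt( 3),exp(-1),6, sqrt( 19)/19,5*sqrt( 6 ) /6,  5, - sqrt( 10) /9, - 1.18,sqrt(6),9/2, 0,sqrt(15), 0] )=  [ - 30*sqrt( 2),  -  2, - 1.18,  -  sqrt( 10 ) /9,0,0 , sqrt(19)/19,exp( - 1),sqrt( 3),5*sqrt( 6) /6,8*sqrt( 15 )/15,  sqrt (6 ),sqrt( 14), sqrt( 15), 9/2,5,6, 3*E] 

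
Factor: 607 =607^1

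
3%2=1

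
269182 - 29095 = 240087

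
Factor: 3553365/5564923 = 3^1*5^1 *7^( - 1)*13^(  -  1) *61153^( - 1) * 236891^1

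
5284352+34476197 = 39760549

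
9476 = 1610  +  7866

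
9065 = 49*185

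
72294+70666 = 142960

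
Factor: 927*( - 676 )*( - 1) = 2^2*3^2*13^2*103^1 = 626652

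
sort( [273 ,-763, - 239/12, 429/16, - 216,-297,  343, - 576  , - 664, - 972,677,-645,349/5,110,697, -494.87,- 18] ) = [-972, - 763, - 664, - 645, - 576, - 494.87,-297,-216,-239/12, - 18,429/16,349/5,110,273,343,677, 697 ]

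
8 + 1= 9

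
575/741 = 575/741 = 0.78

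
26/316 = 13/158 = 0.08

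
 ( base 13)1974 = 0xEE5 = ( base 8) 7345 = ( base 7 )14055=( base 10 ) 3813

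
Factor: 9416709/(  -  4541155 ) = - 3^3*5^ (  -  1) *229^1*739^(  -  1 )*1229^(- 1)*1523^1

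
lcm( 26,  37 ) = 962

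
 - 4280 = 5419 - 9699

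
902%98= 20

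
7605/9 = 845  =  845.00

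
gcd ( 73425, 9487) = 1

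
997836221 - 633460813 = 364375408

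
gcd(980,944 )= 4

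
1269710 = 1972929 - 703219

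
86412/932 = 21603/233 = 92.72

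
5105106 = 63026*81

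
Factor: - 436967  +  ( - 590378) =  - 1027345 = - 5^1*11^1*18679^1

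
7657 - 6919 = 738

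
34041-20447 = 13594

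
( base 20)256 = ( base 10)906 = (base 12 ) 636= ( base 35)PV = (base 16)38A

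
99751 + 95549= 195300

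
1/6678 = 1/6678 = 0.00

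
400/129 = 400/129= 3.10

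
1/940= 1/940  =  0.00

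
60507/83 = 729  =  729.00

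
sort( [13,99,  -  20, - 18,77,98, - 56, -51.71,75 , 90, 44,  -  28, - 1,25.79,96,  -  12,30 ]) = [-56, - 51.71,-28, - 20, - 18, - 12, - 1,13,  25.79,30, 44, 75,77,90, 96,98, 99 ] 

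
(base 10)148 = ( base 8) 224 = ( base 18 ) 84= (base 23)6a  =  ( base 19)7f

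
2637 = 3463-826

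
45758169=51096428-5338259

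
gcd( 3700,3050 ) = 50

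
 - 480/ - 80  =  6/1 = 6.00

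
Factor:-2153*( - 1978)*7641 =32540222394 = 2^1*3^3*23^1*43^1*283^1 * 2153^1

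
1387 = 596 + 791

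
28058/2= 14029 = 14029.00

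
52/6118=26/3059 = 0.01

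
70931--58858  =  129789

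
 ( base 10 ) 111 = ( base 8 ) 157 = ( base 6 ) 303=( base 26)47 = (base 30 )3l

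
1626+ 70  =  1696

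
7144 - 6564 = 580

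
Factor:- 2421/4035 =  - 3/5 = -3^1*5^(-1)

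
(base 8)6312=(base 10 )3274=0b110011001010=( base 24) 5GA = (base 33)307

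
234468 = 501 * 468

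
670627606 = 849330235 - 178702629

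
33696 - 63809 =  - 30113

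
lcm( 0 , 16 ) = 0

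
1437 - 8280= - 6843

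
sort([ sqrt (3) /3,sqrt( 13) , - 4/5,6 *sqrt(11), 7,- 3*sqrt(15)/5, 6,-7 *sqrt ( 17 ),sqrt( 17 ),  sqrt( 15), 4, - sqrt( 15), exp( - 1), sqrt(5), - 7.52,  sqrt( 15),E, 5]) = [ - 7 *sqrt( 17 ),  -  7.52 ,- sqrt( 15), - 3*sqrt(15 ) /5,-4/5 , exp( - 1),sqrt (3 ) /3,  sqrt( 5), E,sqrt( 13 ), sqrt( 15 ),  sqrt( 15),4, sqrt( 17),5,6, 7,6*sqrt( 11) ] 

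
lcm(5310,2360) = 21240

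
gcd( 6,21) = 3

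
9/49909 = 9/49909 = 0.00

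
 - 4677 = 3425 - 8102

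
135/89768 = 135/89768 =0.00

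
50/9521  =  50/9521 = 0.01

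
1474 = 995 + 479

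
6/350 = 3/175 = 0.02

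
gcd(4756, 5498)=2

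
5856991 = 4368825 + 1488166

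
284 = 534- 250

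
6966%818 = 422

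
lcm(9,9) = 9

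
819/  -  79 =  - 819/79  =  -  10.37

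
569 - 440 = 129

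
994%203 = 182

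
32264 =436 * 74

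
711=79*9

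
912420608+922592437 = 1835013045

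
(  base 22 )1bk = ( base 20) 1h6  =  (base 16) 2ea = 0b1011101010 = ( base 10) 746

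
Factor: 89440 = 2^5*5^1 * 13^1 * 43^1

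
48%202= 48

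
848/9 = 94 + 2/9 = 94.22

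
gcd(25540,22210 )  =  10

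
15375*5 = 76875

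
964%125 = 89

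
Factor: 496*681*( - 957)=-323251632 =-  2^4*3^2*11^1 * 29^1 * 31^1*227^1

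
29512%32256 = 29512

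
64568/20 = 3228 + 2/5 = 3228.40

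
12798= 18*711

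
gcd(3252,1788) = 12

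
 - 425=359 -784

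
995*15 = 14925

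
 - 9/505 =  - 1 + 496/505  =  -0.02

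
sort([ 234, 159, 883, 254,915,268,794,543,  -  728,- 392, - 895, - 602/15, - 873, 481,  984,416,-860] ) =[ - 895, - 873, - 860, - 728,-392,-602/15,159, 234,254, 268, 416, 481, 543, 794, 883,915, 984 ] 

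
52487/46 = 52487/46 = 1141.02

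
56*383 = 21448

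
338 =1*338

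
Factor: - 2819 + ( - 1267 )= - 2^1* 3^2*227^1= - 4086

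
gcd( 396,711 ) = 9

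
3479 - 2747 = 732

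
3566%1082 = 320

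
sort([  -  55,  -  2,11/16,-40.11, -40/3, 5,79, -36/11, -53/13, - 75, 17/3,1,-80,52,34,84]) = [  -  80, -75, -55, - 40.11, - 40/3, - 53/13 ,  -  36/11,-2,11/16,1,5, 17/3,34,52,79,84 ] 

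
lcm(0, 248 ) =0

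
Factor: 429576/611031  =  2^3 * 7^1*17^( - 1)*2557^1*11981^(-1) = 143192/203677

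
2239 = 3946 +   -  1707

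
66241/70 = 946 + 3/10 = 946.30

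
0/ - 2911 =0/1 = - 0.00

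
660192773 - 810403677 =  - 150210904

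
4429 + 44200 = 48629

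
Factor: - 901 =  -  17^1*53^1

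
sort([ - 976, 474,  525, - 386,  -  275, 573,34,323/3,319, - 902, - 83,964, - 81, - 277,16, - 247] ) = [- 976, - 902, - 386,-277, - 275, - 247,-83, - 81,16,34,323/3,319, 474,525,573, 964 ] 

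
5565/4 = 1391 + 1/4 = 1391.25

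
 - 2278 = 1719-3997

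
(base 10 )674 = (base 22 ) 18e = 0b1010100010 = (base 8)1242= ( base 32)L2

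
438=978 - 540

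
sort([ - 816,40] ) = [ - 816,40]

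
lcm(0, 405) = 0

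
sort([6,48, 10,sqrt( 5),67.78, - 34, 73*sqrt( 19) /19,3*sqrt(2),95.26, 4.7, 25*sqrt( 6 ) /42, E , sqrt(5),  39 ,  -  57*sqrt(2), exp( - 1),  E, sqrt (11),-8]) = [ - 57*sqrt(2 ) ,- 34, - 8, exp(  -  1),25 *sqrt( 6)/42,sqrt( 5 ),sqrt( 5 ) , E , E, sqrt ( 11), 3*sqrt( 2),4.7,  6, 10 , 73*sqrt( 19)/19,39, 48, 67.78, 95.26]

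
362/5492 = 181/2746 = 0.07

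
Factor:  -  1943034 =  - 2^1 * 3^1 * 109^1*2971^1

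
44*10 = 440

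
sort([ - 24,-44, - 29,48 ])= [-44, - 29, -24 , 48] 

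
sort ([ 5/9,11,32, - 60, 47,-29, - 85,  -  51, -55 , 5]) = [ - 85,-60, - 55, - 51 ,-29,  5/9,5,11 , 32, 47 ]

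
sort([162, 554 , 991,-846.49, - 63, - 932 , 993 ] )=[ - 932,  -  846.49,- 63,162,554, 991,993 ]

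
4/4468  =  1/1117 = 0.00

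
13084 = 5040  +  8044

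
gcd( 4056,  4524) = 156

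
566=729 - 163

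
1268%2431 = 1268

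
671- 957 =  -  286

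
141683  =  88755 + 52928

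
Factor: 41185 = 5^1*8237^1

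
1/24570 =1/24570 = 0.00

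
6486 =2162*3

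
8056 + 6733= 14789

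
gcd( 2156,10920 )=28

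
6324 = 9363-3039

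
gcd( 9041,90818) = 1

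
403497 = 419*963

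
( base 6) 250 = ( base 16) 66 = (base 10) 102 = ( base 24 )46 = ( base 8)146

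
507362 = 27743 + 479619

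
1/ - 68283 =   -  1/68283 = - 0.00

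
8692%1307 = 850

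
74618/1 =74618 = 74618.00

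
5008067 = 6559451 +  - 1551384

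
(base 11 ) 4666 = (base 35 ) 4yw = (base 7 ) 23564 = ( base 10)6122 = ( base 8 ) 13752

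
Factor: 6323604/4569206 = 2^1*3^1*7^1*83^1*127^( - 1) *907^1*17989^( - 1 ) =3161802/2284603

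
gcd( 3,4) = 1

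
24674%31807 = 24674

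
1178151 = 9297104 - 8118953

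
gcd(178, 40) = 2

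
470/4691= 470/4691 = 0.10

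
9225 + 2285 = 11510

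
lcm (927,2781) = 2781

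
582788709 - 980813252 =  - 398024543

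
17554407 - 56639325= -39084918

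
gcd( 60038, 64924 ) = 2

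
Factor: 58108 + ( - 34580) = 23528 = 2^3*17^1*173^1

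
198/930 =33/155= 0.21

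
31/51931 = 31/51931  =  0.00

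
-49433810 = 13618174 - 63051984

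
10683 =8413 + 2270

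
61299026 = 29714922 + 31584104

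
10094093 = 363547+9730546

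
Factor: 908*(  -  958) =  - 869864= -2^3*227^1*479^1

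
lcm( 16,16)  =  16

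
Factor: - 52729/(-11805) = 3^( - 1)*5^ ( - 1 )*67^1 = 67/15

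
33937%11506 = 10925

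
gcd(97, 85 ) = 1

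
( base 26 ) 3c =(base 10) 90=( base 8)132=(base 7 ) 156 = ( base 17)55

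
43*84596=3637628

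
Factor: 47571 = 3^1*101^1*157^1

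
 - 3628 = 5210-8838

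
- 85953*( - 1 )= 85953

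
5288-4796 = 492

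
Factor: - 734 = - 2^1 * 367^1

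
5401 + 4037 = 9438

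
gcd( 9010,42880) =10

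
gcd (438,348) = 6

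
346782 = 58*5979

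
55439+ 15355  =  70794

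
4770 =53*90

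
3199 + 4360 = 7559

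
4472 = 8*559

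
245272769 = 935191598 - 689918829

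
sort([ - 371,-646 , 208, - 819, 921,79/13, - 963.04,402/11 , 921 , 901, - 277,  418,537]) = [ -963.04, - 819, - 646 , - 371, - 277,79/13,402/11,  208,418, 537,901, 921,921]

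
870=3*290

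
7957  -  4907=3050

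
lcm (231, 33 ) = 231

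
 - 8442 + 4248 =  - 4194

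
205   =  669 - 464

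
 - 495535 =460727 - 956262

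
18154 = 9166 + 8988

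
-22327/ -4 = 22327/4 = 5581.75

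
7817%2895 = 2027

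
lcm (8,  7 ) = 56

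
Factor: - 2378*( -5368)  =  12765104 = 2^4*11^1*29^1*41^1*61^1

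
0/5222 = 0 = 0.00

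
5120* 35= 179200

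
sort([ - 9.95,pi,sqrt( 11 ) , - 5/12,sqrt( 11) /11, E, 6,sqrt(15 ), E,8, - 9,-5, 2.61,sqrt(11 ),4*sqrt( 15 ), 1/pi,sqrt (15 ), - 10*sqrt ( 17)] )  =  [  -  10*sqrt(17 ),  -  9.95, - 9,-5, -5/12,sqrt( 11 )/11,1/pi,2.61,E,E,pi,sqrt(11),  sqrt( 11) , sqrt( 15),sqrt ( 15),6,8,4*sqrt(15) ] 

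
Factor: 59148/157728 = 3/8 = 2^( - 3)*3^1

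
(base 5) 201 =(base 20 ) 2b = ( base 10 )51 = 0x33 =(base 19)2d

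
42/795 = 14/265 = 0.05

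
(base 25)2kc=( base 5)24022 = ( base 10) 1762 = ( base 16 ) 6e2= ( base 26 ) 2FK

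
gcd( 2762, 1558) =2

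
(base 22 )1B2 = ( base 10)728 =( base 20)1g8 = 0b1011011000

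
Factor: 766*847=648802  =  2^1*7^1*11^2*383^1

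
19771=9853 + 9918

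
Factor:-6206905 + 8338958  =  7^1*11^1*27689^1 = 2132053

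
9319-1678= 7641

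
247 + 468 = 715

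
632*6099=3854568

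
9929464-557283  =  9372181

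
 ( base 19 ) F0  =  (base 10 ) 285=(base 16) 11D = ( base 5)2120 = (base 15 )140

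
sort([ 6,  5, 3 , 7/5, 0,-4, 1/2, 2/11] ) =[ - 4,0, 2/11,  1/2, 7/5, 3, 5,6]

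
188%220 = 188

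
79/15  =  5+ 4/15  =  5.27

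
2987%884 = 335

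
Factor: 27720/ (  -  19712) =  - 2^( - 5)*3^2*5^1 = - 45/32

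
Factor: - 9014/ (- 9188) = 2^( - 1)*2297^( -1) *4507^1=4507/4594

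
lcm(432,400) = 10800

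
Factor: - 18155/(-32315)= 3631/6463 = 23^( - 1)*281^( - 1)*3631^1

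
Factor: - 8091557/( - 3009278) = 2^( - 1)*199^(-1)*7561^( - 1)*8091557^1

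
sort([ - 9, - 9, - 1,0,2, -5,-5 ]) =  [-9, - 9,-5, - 5, - 1,0,2 ]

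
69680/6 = 11613 + 1/3 = 11613.33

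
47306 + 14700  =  62006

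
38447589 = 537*71597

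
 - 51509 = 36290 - 87799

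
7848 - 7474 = 374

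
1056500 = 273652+782848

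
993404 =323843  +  669561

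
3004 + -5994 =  - 2990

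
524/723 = 524/723 = 0.72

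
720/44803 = 720/44803 = 0.02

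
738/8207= 738/8207 =0.09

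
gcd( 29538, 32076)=54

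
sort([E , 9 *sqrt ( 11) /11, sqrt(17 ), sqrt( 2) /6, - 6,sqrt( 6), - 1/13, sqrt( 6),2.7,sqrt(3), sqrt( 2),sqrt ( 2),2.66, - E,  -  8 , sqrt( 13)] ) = [-8,  -  6 , - E, - 1/13,sqrt( 2 )/6,sqrt( 2 ) , sqrt( 2 ),sqrt(3 ),sqrt( 6),sqrt ( 6), 2.66 , 2.7, 9 *sqrt( 11) /11,E,sqrt (13 ),sqrt( 17) ]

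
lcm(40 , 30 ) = 120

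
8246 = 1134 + 7112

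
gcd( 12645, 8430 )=4215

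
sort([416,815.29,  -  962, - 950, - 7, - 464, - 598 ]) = [ - 962, - 950, - 598, - 464, - 7,416, 815.29 ]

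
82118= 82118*1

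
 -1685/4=-422 + 3/4 = -421.25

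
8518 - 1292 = 7226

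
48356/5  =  48356/5 = 9671.20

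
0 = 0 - 0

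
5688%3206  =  2482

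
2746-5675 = -2929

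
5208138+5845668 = 11053806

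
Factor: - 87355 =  - 5^1*17471^1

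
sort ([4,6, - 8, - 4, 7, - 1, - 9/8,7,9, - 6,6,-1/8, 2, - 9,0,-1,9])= [ - 9, - 8, - 6, - 4, - 9/8, - 1, - 1,-1/8, 0,2,4,6 , 6, 7, 7, 9, 9] 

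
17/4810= 17/4810=0.00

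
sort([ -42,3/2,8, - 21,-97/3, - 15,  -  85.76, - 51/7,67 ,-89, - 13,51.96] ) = [  -  89 , - 85.76, - 42, - 97/3, - 21,-15,-13, - 51/7, 3/2, 8,51.96,  67]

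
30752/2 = 15376 = 15376.00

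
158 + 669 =827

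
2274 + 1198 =3472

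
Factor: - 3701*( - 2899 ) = 10729199 = 13^1 * 223^1*3701^1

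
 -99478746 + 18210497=-81268249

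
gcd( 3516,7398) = 6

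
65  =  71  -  6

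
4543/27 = 4543/27=168.26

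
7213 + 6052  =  13265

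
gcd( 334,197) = 1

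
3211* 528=1695408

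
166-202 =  -36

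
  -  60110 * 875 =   -  52596250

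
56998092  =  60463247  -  3465155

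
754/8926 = 377/4463 = 0.08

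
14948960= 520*28748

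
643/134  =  4+107/134 = 4.80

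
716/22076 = 179/5519 = 0.03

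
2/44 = 1/22=   0.05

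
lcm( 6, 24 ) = 24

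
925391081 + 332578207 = 1257969288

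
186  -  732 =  - 546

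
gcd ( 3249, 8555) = 1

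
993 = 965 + 28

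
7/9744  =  1/1392 = 0.00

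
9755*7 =68285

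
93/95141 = 93/95141 = 0.00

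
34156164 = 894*38206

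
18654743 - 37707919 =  - 19053176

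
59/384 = 59/384 = 0.15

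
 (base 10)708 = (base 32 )m4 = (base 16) 2C4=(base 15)323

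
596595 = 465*1283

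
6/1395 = 2/465 = 0.00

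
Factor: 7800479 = 7800479^1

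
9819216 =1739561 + 8079655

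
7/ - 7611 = - 7/7611 = - 0.00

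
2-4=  - 2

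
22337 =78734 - 56397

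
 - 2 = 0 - 2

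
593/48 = 12+ 17/48 = 12.35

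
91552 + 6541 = 98093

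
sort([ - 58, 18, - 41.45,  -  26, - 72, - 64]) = [ - 72,-64,  -  58, - 41.45, - 26, 18]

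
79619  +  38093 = 117712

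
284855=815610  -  530755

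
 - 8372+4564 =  - 3808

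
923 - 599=324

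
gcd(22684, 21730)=106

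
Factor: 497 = 7^1*71^1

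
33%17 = 16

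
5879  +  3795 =9674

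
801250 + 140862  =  942112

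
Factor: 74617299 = 3^2*8290811^1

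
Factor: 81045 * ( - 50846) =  - 2^1*3^2 * 5^1*1801^1 * 25423^1 = - 4120814070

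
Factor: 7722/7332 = 2^(  -  1) * 3^2*11^1 *47^(-1 ) = 99/94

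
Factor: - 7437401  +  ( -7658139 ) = -15095540 = -  2^2 * 5^1 *317^1*2381^1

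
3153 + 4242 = 7395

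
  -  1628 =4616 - 6244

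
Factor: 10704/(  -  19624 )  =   - 2^1 *3^1 * 11^( - 1 ) = - 6/11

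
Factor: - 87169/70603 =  - 13^( - 1 )*61^1*1429^1* 5431^ ( - 1 )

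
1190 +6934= 8124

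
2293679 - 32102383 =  - 29808704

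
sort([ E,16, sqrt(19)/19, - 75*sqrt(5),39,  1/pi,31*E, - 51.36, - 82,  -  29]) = [ - 75*sqrt(5), - 82 , - 51.36, - 29, sqrt( 19 ) /19,1/pi,E,16,  39,31*E ]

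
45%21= 3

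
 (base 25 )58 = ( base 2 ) 10000101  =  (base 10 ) 133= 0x85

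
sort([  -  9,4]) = [  -  9, 4]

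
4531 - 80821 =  - 76290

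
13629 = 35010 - 21381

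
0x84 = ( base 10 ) 132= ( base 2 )10000100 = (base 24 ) 5C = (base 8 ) 204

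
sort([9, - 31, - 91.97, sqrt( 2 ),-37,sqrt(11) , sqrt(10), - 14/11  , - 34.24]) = [ - 91.97, - 37,-34.24, - 31 , - 14/11, sqrt(2), sqrt( 10),  sqrt(11 ),9 ]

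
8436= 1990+6446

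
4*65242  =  260968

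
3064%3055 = 9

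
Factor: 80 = 2^4 * 5^1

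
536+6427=6963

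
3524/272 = 12+65/68 = 12.96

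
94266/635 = 148 + 286/635 = 148.45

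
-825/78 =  - 275/26 = - 10.58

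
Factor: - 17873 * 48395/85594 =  - 2^( -1 )*5^1 * 61^1*293^1*9679^1 * 42797^( - 1) = - 864963835/85594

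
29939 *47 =1407133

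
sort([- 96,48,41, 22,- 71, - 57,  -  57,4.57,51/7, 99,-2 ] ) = [  -  96, - 71 ,  -  57,  -  57,  -  2,4.57 , 51/7 , 22 , 41,48, 99] 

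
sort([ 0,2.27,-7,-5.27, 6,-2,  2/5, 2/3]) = [  -  7, - 5.27, - 2, 0, 2/5,  2/3,2.27,  6]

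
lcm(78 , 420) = 5460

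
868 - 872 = - 4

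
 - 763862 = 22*(-34721 ) 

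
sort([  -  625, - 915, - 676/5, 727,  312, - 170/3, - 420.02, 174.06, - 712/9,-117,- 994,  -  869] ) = [- 994, - 915, - 869, - 625, - 420.02, - 676/5,- 117, - 712/9, - 170/3, 174.06, 312,727]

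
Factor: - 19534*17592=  - 2^4*3^1*733^1*9767^1 = - 343642128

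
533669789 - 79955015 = 453714774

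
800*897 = 717600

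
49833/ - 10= - 4984 + 7/10 = - 4983.30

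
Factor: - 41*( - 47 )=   41^1*47^1=1927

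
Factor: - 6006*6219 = -2^1*3^3*7^1*11^1*13^1*691^1 =-37351314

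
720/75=48/5 = 9.60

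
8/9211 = 8/9211 = 0.00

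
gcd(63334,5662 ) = 2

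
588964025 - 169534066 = 419429959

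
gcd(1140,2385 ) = 15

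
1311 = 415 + 896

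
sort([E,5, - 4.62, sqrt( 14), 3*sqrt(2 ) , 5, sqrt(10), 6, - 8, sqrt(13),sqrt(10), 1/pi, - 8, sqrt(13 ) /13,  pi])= [ - 8, - 8 , -4.62 , sqrt( 13)/13 , 1/pi , E,pi  ,  sqrt(10 ), sqrt(10), sqrt( 13 ),sqrt(14), 3*sqrt(2 ),5,  5,6 ] 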